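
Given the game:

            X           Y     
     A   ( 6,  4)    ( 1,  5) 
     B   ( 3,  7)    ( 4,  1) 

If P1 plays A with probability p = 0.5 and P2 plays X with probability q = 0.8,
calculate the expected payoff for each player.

E[P1] = 4.1, E[P2] = 5.0

Work:
E[P1] = p·q·π₁(A,X) + p·(1-q)·π₁(A,Y) + (1-p)·q·π₁(B,X) + (1-p)·(1-q)·π₁(B,Y)
= 0.5·0.8·6 + 0.5·0.2·1 + 0.5·0.8·3 + 0.5·0.2·4
= 4.1

E[P2] = 5.0 (similar calculation)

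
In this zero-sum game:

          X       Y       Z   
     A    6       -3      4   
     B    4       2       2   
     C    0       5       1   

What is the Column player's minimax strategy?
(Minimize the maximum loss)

Column should play Z, value = 4

Work:
Column player minimizes Row's maximum payoff:
Column X: max payoff to Row = 6
Column Y: max payoff to Row = 5
Column Z: max payoff to Row = 4
Minimum is 4, achieved by column Z.
Minimax strategy: Z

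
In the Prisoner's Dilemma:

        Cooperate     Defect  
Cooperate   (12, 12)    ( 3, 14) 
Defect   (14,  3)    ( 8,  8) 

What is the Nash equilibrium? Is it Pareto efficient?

(Defect, Defect) is NE; not Pareto efficient

Work:
Defect dominates Cooperate for both players:
If P2 cooperates: Defect (14) > Cooperate (12)
If P2 defects: Defect (8) > Cooperate (3)
NE: (Defect, Defect) with payoff (8, 8)
But (Cooperate, Cooperate) = (12, 12) Pareto dominates (8, 8)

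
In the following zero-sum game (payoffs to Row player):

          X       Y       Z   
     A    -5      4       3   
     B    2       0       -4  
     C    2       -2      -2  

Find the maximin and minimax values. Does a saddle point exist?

Maximin = -2, Minimax = 2, Saddle: False

Work:
Row minimums: [-5, -4, -2] → maximin = -2
Column maximums: [2, 4, 3] → minimax = 2
No saddle point (maximin ≠ minimax). Mixed strategy needed.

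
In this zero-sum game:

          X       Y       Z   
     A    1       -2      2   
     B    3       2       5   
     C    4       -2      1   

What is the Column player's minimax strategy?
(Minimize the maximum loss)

Column should play Y, value = 2

Work:
Column player minimizes Row's maximum payoff:
Column X: max payoff to Row = 4
Column Y: max payoff to Row = 2
Column Z: max payoff to Row = 5
Minimum is 2, achieved by column Y.
Minimax strategy: Y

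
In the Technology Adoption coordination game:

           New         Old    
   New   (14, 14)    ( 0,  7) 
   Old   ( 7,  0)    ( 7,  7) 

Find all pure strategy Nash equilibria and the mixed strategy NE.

Pure NE: (New, New) and (Old, Old); Mixed NE: p = 0.5, q = 0.5

Work:
Check pure NE:
(New, New): (14, 14) - no unilateral deviation beneficial
(Old, Old): (7, 7) - no unilateral deviation beneficial
Mixed NE: P1 plays New with p = 0.5, P2 plays New with q = 0.5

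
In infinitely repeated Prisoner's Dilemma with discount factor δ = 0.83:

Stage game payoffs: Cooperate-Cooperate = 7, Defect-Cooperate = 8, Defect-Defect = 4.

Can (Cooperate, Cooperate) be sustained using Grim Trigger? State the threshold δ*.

δ* = 0.25; since δ = 0.83 ≥ 0.25, cooperation can be sustained

Work:
For Grim Trigger:
Cooperate forever: 7/(1-δ)
Defect then punished: 8 + 4·δ/(1-δ)
Need: 7/(1-δ) ≥ 8 + 4·δ/(1-δ)
Solving: δ ≥ (T-R)/(T-P) = (8-7)/(8-4) = 0.25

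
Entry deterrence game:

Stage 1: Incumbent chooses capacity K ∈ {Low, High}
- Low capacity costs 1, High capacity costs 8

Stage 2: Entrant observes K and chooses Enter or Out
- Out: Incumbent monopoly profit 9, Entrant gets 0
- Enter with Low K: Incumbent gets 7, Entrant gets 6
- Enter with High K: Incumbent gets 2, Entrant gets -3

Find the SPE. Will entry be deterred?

SPE: (Low, Enter|Low, Out|High); Entry not deterred. Incumbent net profit = 6, Entrant gets 6

Work:
After Low K: Entrant enters (6 > 0)
After High K: Entrant stays out (-3 < 0)
Incumbent: Low → 7−1=6, High → 9−8=1
Incumbent chooses Low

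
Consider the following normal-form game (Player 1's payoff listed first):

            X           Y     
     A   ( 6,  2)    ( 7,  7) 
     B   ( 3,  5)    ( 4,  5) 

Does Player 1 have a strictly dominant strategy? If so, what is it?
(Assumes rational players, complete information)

Yes, Player 1's strictly dominant strategy is A

Work:
A strategy strictly dominates another if it gives a strictly higher payoff against every opponent action. Compare each pair of P1's strategies column-by-column:
  A vs B: [6 vs 3, 7 vs 4] → A strictly dominates B
  B vs A: [3 vs 6, 4 vs 7] → B does not strictly dominate A (column X: 3 ≤ 6)
A strictly dominates every other strategy → strictly dominant.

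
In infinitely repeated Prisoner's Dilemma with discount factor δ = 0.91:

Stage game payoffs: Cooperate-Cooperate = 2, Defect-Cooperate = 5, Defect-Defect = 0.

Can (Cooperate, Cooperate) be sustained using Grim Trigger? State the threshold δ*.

δ* = 0.6; since δ = 0.91 ≥ 0.6, cooperation can be sustained

Work:
For Grim Trigger:
Cooperate forever: 2/(1-δ)
Defect then punished: 5 + 0·δ/(1-δ)
Need: 2/(1-δ) ≥ 5 + 0·δ/(1-δ)
Solving: δ ≥ (T-R)/(T-P) = (5-2)/(5-0) = 0.6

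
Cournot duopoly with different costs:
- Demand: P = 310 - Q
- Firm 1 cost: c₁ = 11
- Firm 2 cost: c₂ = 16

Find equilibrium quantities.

q₁* = 101.33, q₂* = 96.33

Work:
Reaction: q₁ = (310 - 11 - q₂)/2
Reaction: q₂ = (310 - 16 - q₁)/2
Solve simultaneously:
q₁* = (310 - 2×11 + 16)/3 = 101.33
q₂* = (310 - 2×16 + 11)/3 = 96.33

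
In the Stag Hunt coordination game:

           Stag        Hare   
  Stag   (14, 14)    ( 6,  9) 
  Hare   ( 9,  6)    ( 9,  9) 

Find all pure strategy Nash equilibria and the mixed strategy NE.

Pure NE: (Stag, Stag) and (Hare, Hare); Mixed NE: p = 0.375, q = 0.375

Work:
Check pure NE:
(Stag, Stag): (14, 14) - no unilateral deviation beneficial
(Hare, Hare): (9, 9) - no unilateral deviation beneficial
Mixed NE: P1 plays Stag with p = 0.375, P2 plays Stag with q = 0.375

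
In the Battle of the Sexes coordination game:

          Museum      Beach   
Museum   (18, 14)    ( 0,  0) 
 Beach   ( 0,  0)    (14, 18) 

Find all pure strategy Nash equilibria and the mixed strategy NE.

Pure NE: (Museum, Museum) and (Beach, Beach); Mixed NE: p = 0.5625, q = 0.4375

Work:
Check pure NE:
(Museum, Museum): (18, 14) - no unilateral deviation beneficial
(Beach, Beach): (14, 18) - no unilateral deviation beneficial
Mixed NE: P1 plays Museum with p = 0.5625, P2 plays Museum with q = 0.4375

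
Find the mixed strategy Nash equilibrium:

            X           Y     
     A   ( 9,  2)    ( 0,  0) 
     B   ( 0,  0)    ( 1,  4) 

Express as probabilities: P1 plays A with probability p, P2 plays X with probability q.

p = 0.6667, q = 0.1

Work:
Find probabilities that make opponent indifferent:
P2 chooses q to make P1 indifferent between A and B
P1 chooses p to make P2 indifferent between X and Y
Mixed NE: P1 plays (A: 0.6667, B: 0.3333), P2 plays (X: 0.1, Y: 0.9)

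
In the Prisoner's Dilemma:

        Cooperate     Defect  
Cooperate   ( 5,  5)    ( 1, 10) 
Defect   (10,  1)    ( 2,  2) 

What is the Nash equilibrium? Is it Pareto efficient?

(Defect, Defect) is NE; not Pareto efficient

Work:
Defect dominates Cooperate for both players:
If P2 cooperates: Defect (10) > Cooperate (5)
If P2 defects: Defect (2) > Cooperate (1)
NE: (Defect, Defect) with payoff (2, 2)
But (Cooperate, Cooperate) = (5, 5) Pareto dominates (2, 2)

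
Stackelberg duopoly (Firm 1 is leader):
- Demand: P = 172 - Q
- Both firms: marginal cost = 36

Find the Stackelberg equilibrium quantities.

q₁* (leader) = 68.0, q₂* (follower) = 34.0

Work:
Follower's reaction: q₂ = (a - c - q₁)/2
Leader substitutes: π₁ = q₁·(a - q₁ - (a-c-q₁)/2 - c)
FOC: q₁* = (172 - 36)/2 = 68.00
Then: q₂* = (172 - 36 - 68.0)/2 = 34.00
Leader has first-mover advantage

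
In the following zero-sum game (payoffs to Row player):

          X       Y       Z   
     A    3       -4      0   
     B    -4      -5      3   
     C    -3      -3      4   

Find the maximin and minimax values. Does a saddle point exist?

Maximin = -3, Minimax = -3, Saddle: True

Work:
Row minimums: [-4, -5, -3] → maximin = -3
Column maximums: [3, -3, 4] → minimax = -3
Saddle point exists! Game value = -3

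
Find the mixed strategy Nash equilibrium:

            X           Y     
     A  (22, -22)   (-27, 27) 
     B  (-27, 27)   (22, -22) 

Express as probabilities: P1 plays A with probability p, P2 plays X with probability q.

p = 0.5, q = 0.5

Work:
Find probabilities that make opponent indifferent:
P2 chooses q to make P1 indifferent between A and B
P1 chooses p to make P2 indifferent between X and Y
Mixed NE: P1 plays (A: 0.5, B: 0.5), P2 plays (X: 0.5, Y: 0.5)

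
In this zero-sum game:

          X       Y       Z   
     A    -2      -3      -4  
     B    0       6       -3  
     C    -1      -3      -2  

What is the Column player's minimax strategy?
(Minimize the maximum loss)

Column should play Z, value = -2

Work:
Column player minimizes Row's maximum payoff:
Column X: max payoff to Row = 0
Column Y: max payoff to Row = 6
Column Z: max payoff to Row = -2
Minimum is -2, achieved by column Z.
Minimax strategy: Z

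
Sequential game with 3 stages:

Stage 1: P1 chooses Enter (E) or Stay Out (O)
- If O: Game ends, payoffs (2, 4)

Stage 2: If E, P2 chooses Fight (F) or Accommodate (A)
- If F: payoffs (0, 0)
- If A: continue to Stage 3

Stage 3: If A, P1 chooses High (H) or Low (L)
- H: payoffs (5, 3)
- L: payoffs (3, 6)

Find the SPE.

SPE: (E, A, H); Outcome (5, 3)

Work:
Stage 3: P1 chooses H (5 vs 3)
Stage 2: P2: F->0, A->3 (anticipating H). Choose A
Stage 1: P1: O->2, E->5 (anticipating A, H). Choose E
SPE path: E -> A -> H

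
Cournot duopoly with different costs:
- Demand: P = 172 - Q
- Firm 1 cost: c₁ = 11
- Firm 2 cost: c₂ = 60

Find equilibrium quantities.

q₁* = 70.0, q₂* = 21.0

Work:
Reaction: q₁ = (172 - 11 - q₂)/2
Reaction: q₂ = (172 - 60 - q₁)/2
Solve simultaneously:
q₁* = (172 - 2×11 + 60)/3 = 70.0
q₂* = (172 - 2×60 + 11)/3 = 21.0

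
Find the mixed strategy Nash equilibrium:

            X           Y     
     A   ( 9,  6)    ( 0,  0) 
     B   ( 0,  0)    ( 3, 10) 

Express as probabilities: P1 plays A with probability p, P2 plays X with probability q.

p = 0.625, q = 0.25

Work:
Find probabilities that make opponent indifferent:
P2 chooses q to make P1 indifferent between A and B
P1 chooses p to make P2 indifferent between X and Y
Mixed NE: P1 plays (A: 0.625, B: 0.375), P2 plays (X: 0.25, Y: 0.75)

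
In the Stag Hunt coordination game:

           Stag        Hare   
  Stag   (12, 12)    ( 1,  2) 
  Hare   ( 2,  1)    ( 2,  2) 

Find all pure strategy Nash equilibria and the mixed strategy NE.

Pure NE: (Stag, Stag) and (Hare, Hare); Mixed NE: p = 0.0909, q = 0.0909

Work:
Check pure NE:
(Stag, Stag): (12, 12) - no unilateral deviation beneficial
(Hare, Hare): (2, 2) - no unilateral deviation beneficial
Mixed NE: P1 plays Stag with p = 0.0909, P2 plays Stag with q = 0.0909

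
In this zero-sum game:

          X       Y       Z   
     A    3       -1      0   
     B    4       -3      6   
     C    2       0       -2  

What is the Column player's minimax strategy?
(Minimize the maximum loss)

Column should play Y, value = 0

Work:
Column player minimizes Row's maximum payoff:
Column X: max payoff to Row = 4
Column Y: max payoff to Row = 0
Column Z: max payoff to Row = 6
Minimum is 0, achieved by column Y.
Minimax strategy: Y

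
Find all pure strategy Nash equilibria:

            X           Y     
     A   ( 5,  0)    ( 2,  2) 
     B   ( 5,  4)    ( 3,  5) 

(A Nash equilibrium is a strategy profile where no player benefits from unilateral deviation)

Nash equilibrium: (B, Y)

Work:
Best responses:
  P1 vs X: payoffs [5, 5] → best response A/B (payoff 5)
  P1 vs Y: payoffs [2, 3] → best response B (payoff 3)
  P2 vs A: payoffs [0, 2] → best response Y (payoff 2)
  P2 vs B: payoffs [4, 5] → best response Y (payoff 5)
Mutual best responses: (B,Y) → Nash equilibria.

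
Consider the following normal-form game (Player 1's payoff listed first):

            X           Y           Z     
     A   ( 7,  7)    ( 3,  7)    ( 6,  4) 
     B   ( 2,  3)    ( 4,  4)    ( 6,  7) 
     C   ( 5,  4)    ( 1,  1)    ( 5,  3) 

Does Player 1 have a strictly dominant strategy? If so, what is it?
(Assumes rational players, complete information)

No strictly dominant strategy exists for Player 1

Work:
A strategy strictly dominates another if it gives a strictly higher payoff against every opponent action. Compare each pair of P1's strategies column-by-column:
  A vs B: [7 vs 2, 3 vs 4, 6 vs 6] → A does not strictly dominate B (column Y: 3 ≤ 4)
  A vs C: [7 vs 5, 3 vs 1, 6 vs 5] → A strictly dominates C
  B vs A: [2 vs 7, 4 vs 3, 6 vs 6] → B does not strictly dominate A (column X: 2 ≤ 7)
  B vs C: [2 vs 5, 4 vs 1, 6 vs 5] → B does not strictly dominate C (column X: 2 ≤ 5)
  C vs A: [5 vs 7, 1 vs 3, 5 vs 6] → C does not strictly dominate A (column X: 5 ≤ 7)
  C vs B: [5 vs 2, 1 vs 4, 5 vs 6] → C does not strictly dominate B (column Y: 1 ≤ 4)
No single strategy strictly dominates all others → no strictly dominant strategy.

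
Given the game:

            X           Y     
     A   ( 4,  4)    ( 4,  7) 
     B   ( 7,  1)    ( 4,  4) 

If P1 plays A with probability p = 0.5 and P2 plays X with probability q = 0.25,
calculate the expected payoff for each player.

E[P1] = 4.375, E[P2] = 4.75

Work:
E[P1] = p·q·π₁(A,X) + p·(1-q)·π₁(A,Y) + (1-p)·q·π₁(B,X) + (1-p)·(1-q)·π₁(B,Y)
= 0.5·0.25·4 + 0.5·0.75·4 + 0.5·0.25·7 + 0.5·0.75·4
= 4.375

E[P2] = 4.75 (similar calculation)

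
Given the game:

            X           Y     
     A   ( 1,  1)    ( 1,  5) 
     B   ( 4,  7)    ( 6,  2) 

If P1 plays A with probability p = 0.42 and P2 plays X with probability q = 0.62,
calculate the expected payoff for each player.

E[P1] = 3.1808, E[P2] = 4.0164

Work:
E[P1] = p·q·π₁(A,X) + p·(1-q)·π₁(A,Y) + (1-p)·q·π₁(B,X) + (1-p)·(1-q)·π₁(B,Y)
= 0.42·0.62·1 + 0.42·0.38·1 + 0.58·0.62·4 + 0.58·0.38·6
= 3.1808

E[P2] = 4.0164 (similar calculation)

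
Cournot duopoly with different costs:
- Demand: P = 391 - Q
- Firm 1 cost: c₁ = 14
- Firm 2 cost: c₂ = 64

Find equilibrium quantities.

q₁* = 142.33, q₂* = 92.33

Work:
Reaction: q₁ = (391 - 14 - q₂)/2
Reaction: q₂ = (391 - 64 - q₁)/2
Solve simultaneously:
q₁* = (391 - 2×14 + 64)/3 = 142.33
q₂* = (391 - 2×64 + 14)/3 = 92.33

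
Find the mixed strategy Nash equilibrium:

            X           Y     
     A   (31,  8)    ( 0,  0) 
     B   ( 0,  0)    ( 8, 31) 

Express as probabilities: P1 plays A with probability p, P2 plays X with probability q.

p = 0.7949, q = 0.2051

Work:
Find probabilities that make opponent indifferent:
P2 chooses q to make P1 indifferent between A and B
P1 chooses p to make P2 indifferent between X and Y
Mixed NE: P1 plays (A: 0.7949, B: 0.2051), P2 plays (X: 0.2051, Y: 0.7949)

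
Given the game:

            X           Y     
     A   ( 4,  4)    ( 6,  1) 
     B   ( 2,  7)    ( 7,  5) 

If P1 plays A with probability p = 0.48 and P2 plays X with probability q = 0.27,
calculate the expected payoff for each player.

E[P1] = 5.5588, E[P2] = 3.7496

Work:
E[P1] = p·q·π₁(A,X) + p·(1-q)·π₁(A,Y) + (1-p)·q·π₁(B,X) + (1-p)·(1-q)·π₁(B,Y)
= 0.48·0.27·4 + 0.48·0.73·6 + 0.52·0.27·2 + 0.52·0.73·7
= 5.5588

E[P2] = 3.7496 (similar calculation)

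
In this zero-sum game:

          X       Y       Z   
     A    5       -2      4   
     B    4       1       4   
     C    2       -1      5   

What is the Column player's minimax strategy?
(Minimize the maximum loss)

Column should play Y, value = 1

Work:
Column player minimizes Row's maximum payoff:
Column X: max payoff to Row = 5
Column Y: max payoff to Row = 1
Column Z: max payoff to Row = 5
Minimum is 1, achieved by column Y.
Minimax strategy: Y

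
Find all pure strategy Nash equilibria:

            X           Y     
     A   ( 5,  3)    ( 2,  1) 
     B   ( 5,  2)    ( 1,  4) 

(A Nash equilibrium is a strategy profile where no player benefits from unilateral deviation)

Nash equilibrium: (A, X)

Work:
Best responses:
  P1 vs X: payoffs [5, 5] → best response A/B (payoff 5)
  P1 vs Y: payoffs [2, 1] → best response A (payoff 2)
  P2 vs A: payoffs [3, 1] → best response X (payoff 3)
  P2 vs B: payoffs [2, 4] → best response Y (payoff 4)
Mutual best responses: (A,X) → Nash equilibria.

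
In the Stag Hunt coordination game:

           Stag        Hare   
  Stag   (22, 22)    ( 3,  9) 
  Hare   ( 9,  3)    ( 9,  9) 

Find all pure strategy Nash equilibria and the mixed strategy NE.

Pure NE: (Stag, Stag) and (Hare, Hare); Mixed NE: p = 0.3158, q = 0.3158

Work:
Check pure NE:
(Stag, Stag): (22, 22) - no unilateral deviation beneficial
(Hare, Hare): (9, 9) - no unilateral deviation beneficial
Mixed NE: P1 plays Stag with p = 0.3158, P2 plays Stag with q = 0.3158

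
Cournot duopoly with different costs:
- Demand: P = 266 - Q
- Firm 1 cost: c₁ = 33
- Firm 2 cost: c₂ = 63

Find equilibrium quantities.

q₁* = 87.67, q₂* = 57.67

Work:
Reaction: q₁ = (266 - 33 - q₂)/2
Reaction: q₂ = (266 - 63 - q₁)/2
Solve simultaneously:
q₁* = (266 - 2×33 + 63)/3 = 87.67
q₂* = (266 - 2×63 + 33)/3 = 57.67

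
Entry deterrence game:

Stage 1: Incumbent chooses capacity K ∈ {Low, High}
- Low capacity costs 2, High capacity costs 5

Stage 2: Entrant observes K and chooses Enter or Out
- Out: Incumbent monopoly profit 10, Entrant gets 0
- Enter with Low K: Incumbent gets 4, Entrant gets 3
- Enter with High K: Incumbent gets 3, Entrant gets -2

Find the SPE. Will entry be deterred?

SPE: (High, Enter|Low, Out|High); Entry deterred. Incumbent net profit = 5

Work:
After Low K: Entrant enters (3 > 0)
After High K: Entrant stays out (-2 < 0)
Incumbent: Low → 4−2=2, High → 10−5=5
Incumbent chooses High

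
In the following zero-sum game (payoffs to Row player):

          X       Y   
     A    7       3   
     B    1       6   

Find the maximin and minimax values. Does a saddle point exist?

Maximin = 3, Minimax = 6, Saddle: False

Work:
Row minimums: [3, 1] → maximin = 3
Column maximums: [7, 6] → minimax = 6
No saddle point (maximin ≠ minimax). Mixed strategy needed.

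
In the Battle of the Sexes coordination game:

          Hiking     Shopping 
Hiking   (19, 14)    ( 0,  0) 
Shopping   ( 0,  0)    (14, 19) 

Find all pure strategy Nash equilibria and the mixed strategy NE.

Pure NE: (Hiking, Hiking) and (Shopping, Shopping); Mixed NE: p = 0.5758, q = 0.4242

Work:
Check pure NE:
(Hiking, Hiking): (19, 14) - no unilateral deviation beneficial
(Shopping, Shopping): (14, 19) - no unilateral deviation beneficial
Mixed NE: P1 plays Hiking with p = 0.5758, P2 plays Hiking with q = 0.4242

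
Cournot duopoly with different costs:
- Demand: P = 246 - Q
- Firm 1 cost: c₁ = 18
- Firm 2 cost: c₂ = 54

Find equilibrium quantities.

q₁* = 88.0, q₂* = 52.0

Work:
Reaction: q₁ = (246 - 18 - q₂)/2
Reaction: q₂ = (246 - 54 - q₁)/2
Solve simultaneously:
q₁* = (246 - 2×18 + 54)/3 = 88.0
q₂* = (246 - 2×54 + 18)/3 = 52.0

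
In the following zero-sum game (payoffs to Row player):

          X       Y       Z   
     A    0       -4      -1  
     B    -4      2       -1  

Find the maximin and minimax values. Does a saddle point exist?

Maximin = -4, Minimax = -1, Saddle: False

Work:
Row minimums: [-4, -4] → maximin = -4
Column maximums: [0, 2, -1] → minimax = -1
No saddle point (maximin ≠ minimax). Mixed strategy needed.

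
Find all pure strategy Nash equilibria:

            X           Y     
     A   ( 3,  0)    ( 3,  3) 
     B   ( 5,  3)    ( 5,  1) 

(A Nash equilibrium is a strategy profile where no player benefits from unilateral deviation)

Nash equilibrium: (B, X)

Work:
Best responses:
  P1 vs X: payoffs [3, 5] → best response B (payoff 5)
  P1 vs Y: payoffs [3, 5] → best response B (payoff 5)
  P2 vs A: payoffs [0, 3] → best response Y (payoff 3)
  P2 vs B: payoffs [3, 1] → best response X (payoff 3)
Mutual best responses: (B,X) → Nash equilibria.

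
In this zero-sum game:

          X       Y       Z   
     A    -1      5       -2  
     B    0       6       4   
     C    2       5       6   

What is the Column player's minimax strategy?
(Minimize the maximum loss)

Column should play X, value = 2

Work:
Column player minimizes Row's maximum payoff:
Column X: max payoff to Row = 2
Column Y: max payoff to Row = 6
Column Z: max payoff to Row = 6
Minimum is 2, achieved by column X.
Minimax strategy: X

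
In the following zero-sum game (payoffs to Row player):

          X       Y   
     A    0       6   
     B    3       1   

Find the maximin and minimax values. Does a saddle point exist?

Maximin = 1, Minimax = 3, Saddle: False

Work:
Row minimums: [0, 1] → maximin = 1
Column maximums: [3, 6] → minimax = 3
No saddle point (maximin ≠ minimax). Mixed strategy needed.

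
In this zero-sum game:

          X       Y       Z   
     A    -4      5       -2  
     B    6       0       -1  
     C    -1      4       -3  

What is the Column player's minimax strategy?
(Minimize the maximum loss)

Column should play Z, value = -1

Work:
Column player minimizes Row's maximum payoff:
Column X: max payoff to Row = 6
Column Y: max payoff to Row = 5
Column Z: max payoff to Row = -1
Minimum is -1, achieved by column Z.
Minimax strategy: Z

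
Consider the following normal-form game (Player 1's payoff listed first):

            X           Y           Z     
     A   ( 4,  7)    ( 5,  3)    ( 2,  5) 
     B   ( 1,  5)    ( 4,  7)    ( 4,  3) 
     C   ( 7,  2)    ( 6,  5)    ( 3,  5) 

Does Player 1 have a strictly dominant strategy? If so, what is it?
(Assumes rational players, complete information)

No strictly dominant strategy exists for Player 1

Work:
A strategy strictly dominates another if it gives a strictly higher payoff against every opponent action. Compare each pair of P1's strategies column-by-column:
  A vs B: [4 vs 1, 5 vs 4, 2 vs 4] → A does not strictly dominate B (column Z: 2 ≤ 4)
  A vs C: [4 vs 7, 5 vs 6, 2 vs 3] → A does not strictly dominate C (column X: 4 ≤ 7)
  B vs A: [1 vs 4, 4 vs 5, 4 vs 2] → B does not strictly dominate A (column X: 1 ≤ 4)
  B vs C: [1 vs 7, 4 vs 6, 4 vs 3] → B does not strictly dominate C (column X: 1 ≤ 7)
  C vs A: [7 vs 4, 6 vs 5, 3 vs 2] → C strictly dominates A
  C vs B: [7 vs 1, 6 vs 4, 3 vs 4] → C does not strictly dominate B (column Z: 3 ≤ 4)
No single strategy strictly dominates all others → no strictly dominant strategy.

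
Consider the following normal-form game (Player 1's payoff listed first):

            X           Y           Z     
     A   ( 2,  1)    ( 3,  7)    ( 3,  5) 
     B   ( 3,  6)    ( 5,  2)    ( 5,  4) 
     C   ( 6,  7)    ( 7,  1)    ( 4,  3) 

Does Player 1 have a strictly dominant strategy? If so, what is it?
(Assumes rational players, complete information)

No strictly dominant strategy exists for Player 1

Work:
A strategy strictly dominates another if it gives a strictly higher payoff against every opponent action. Compare each pair of P1's strategies column-by-column:
  A vs B: [2 vs 3, 3 vs 5, 3 vs 5] → A does not strictly dominate B (column X: 2 ≤ 3)
  A vs C: [2 vs 6, 3 vs 7, 3 vs 4] → A does not strictly dominate C (column X: 2 ≤ 6)
  B vs A: [3 vs 2, 5 vs 3, 5 vs 3] → B strictly dominates A
  B vs C: [3 vs 6, 5 vs 7, 5 vs 4] → B does not strictly dominate C (column X: 3 ≤ 6)
  C vs A: [6 vs 2, 7 vs 3, 4 vs 3] → C strictly dominates A
  C vs B: [6 vs 3, 7 vs 5, 4 vs 5] → C does not strictly dominate B (column Z: 4 ≤ 5)
No single strategy strictly dominates all others → no strictly dominant strategy.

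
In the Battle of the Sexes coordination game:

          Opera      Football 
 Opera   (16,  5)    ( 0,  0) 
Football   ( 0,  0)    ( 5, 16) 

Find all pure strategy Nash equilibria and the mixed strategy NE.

Pure NE: (Opera, Opera) and (Football, Football); Mixed NE: p = 0.7619, q = 0.2381

Work:
Check pure NE:
(Opera, Opera): (16, 5) - no unilateral deviation beneficial
(Football, Football): (5, 16) - no unilateral deviation beneficial
Mixed NE: P1 plays Opera with p = 0.7619, P2 plays Opera with q = 0.2381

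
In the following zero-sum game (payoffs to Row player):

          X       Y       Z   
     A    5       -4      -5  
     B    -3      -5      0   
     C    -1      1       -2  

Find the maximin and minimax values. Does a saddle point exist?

Maximin = -2, Minimax = 0, Saddle: False

Work:
Row minimums: [-5, -5, -2] → maximin = -2
Column maximums: [5, 1, 0] → minimax = 0
No saddle point (maximin ≠ minimax). Mixed strategy needed.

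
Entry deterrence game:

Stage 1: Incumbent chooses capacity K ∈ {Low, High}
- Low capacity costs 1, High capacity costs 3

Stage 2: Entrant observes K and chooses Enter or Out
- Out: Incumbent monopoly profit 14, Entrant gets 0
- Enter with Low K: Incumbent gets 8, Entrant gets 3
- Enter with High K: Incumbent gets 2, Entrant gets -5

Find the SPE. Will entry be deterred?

SPE: (High, Enter|Low, Out|High); Entry deterred. Incumbent net profit = 11

Work:
After Low K: Entrant enters (3 > 0)
After High K: Entrant stays out (-5 < 0)
Incumbent: Low → 8−1=7, High → 14−3=11
Incumbent chooses High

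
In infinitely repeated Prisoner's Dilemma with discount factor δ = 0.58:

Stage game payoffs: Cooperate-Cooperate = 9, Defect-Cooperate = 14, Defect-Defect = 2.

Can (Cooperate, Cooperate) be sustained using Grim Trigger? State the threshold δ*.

δ* = 0.4167; since δ = 0.58 ≥ 0.4167, cooperation can be sustained

Work:
For Grim Trigger:
Cooperate forever: 9/(1-δ)
Defect then punished: 14 + 2·δ/(1-δ)
Need: 9/(1-δ) ≥ 14 + 2·δ/(1-δ)
Solving: δ ≥ (T-R)/(T-P) = (14-9)/(14-2) = 0.4167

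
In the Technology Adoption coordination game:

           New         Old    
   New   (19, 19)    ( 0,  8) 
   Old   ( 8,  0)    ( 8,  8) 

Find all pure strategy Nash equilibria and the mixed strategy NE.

Pure NE: (New, New) and (Old, Old); Mixed NE: p = 0.4211, q = 0.4211

Work:
Check pure NE:
(New, New): (19, 19) - no unilateral deviation beneficial
(Old, Old): (8, 8) - no unilateral deviation beneficial
Mixed NE: P1 plays New with p = 0.4211, P2 plays New with q = 0.4211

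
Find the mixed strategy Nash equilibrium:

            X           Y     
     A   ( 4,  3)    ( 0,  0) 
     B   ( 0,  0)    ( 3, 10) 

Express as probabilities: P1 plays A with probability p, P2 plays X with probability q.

p = 0.7692, q = 0.4286

Work:
Find probabilities that make opponent indifferent:
P2 chooses q to make P1 indifferent between A and B
P1 chooses p to make P2 indifferent between X and Y
Mixed NE: P1 plays (A: 0.7692, B: 0.2308), P2 plays (X: 0.4286, Y: 0.5714)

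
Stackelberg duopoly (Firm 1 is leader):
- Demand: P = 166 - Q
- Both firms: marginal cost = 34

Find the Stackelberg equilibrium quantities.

q₁* (leader) = 66.0, q₂* (follower) = 33.0

Work:
Follower's reaction: q₂ = (a - c - q₁)/2
Leader substitutes: π₁ = q₁·(a - q₁ - (a-c-q₁)/2 - c)
FOC: q₁* = (166 - 34)/2 = 66.00
Then: q₂* = (166 - 34 - 66.0)/2 = 33.00
Leader has first-mover advantage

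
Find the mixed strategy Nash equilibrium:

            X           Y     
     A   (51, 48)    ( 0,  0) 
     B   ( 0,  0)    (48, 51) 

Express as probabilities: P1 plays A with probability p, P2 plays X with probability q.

p = 0.5152, q = 0.4848

Work:
Find probabilities that make opponent indifferent:
P2 chooses q to make P1 indifferent between A and B
P1 chooses p to make P2 indifferent between X and Y
Mixed NE: P1 plays (A: 0.5152, B: 0.4848), P2 plays (X: 0.4848, Y: 0.5152)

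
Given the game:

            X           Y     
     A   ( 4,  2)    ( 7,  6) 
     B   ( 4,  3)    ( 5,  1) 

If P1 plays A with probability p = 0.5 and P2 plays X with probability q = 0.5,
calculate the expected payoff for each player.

E[P1] = 5.0, E[P2] = 3.0

Work:
E[P1] = p·q·π₁(A,X) + p·(1-q)·π₁(A,Y) + (1-p)·q·π₁(B,X) + (1-p)·(1-q)·π₁(B,Y)
= 0.5·0.5·4 + 0.5·0.5·7 + 0.5·0.5·4 + 0.5·0.5·5
= 5.0

E[P2] = 3.0 (similar calculation)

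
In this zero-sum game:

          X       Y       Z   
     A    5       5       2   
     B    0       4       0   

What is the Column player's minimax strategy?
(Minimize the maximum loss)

Column should play Z, value = 2

Work:
Column player minimizes Row's maximum payoff:
Column X: max payoff to Row = 5
Column Y: max payoff to Row = 5
Column Z: max payoff to Row = 2
Minimum is 2, achieved by column Z.
Minimax strategy: Z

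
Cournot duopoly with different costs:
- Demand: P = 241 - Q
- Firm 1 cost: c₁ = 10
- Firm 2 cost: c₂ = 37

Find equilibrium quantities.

q₁* = 86.0, q₂* = 59.0

Work:
Reaction: q₁ = (241 - 10 - q₂)/2
Reaction: q₂ = (241 - 37 - q₁)/2
Solve simultaneously:
q₁* = (241 - 2×10 + 37)/3 = 86.0
q₂* = (241 - 2×37 + 10)/3 = 59.0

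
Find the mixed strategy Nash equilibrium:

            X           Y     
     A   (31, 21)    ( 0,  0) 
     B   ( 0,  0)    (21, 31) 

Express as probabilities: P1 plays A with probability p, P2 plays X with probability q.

p = 0.5962, q = 0.4038

Work:
Find probabilities that make opponent indifferent:
P2 chooses q to make P1 indifferent between A and B
P1 chooses p to make P2 indifferent between X and Y
Mixed NE: P1 plays (A: 0.5962, B: 0.4038), P2 plays (X: 0.4038, Y: 0.5962)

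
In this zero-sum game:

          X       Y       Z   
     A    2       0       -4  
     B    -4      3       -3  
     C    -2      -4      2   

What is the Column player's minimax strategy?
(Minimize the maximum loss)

Column should play X or Z (all achieve the minimum), value = 2

Work:
Column player minimizes Row's maximum payoff:
Column X: max payoff to Row = 2
Column Y: max payoff to Row = 3
Column Z: max payoff to Row = 2
Minimum is 2, achieved by columns X, Z (tied).
Each of X or Z is a minimax strategy.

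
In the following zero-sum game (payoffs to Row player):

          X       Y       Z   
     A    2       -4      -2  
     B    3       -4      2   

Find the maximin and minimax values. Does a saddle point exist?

Maximin = -4, Minimax = -4, Saddle: True

Work:
Row minimums: [-4, -4] → maximin = -4
Column maximums: [3, -4, 2] → minimax = -4
Saddle point exists! Game value = -4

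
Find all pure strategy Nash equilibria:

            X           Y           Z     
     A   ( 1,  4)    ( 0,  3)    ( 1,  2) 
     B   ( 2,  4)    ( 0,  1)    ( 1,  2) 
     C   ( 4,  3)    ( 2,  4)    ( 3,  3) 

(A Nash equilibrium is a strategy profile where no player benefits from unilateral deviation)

Nash equilibrium: (C, Y)

Work:
Best responses:
  P1 vs X: payoffs [1, 2, 4] → best response C (payoff 4)
  P1 vs Y: payoffs [0, 0, 2] → best response C (payoff 2)
  P1 vs Z: payoffs [1, 1, 3] → best response C (payoff 3)
  P2 vs A: payoffs [4, 3, 2] → best response X (payoff 4)
  P2 vs B: payoffs [4, 1, 2] → best response X (payoff 4)
  P2 vs C: payoffs [3, 4, 3] → best response Y (payoff 4)
Mutual best responses: (C,Y) → Nash equilibria.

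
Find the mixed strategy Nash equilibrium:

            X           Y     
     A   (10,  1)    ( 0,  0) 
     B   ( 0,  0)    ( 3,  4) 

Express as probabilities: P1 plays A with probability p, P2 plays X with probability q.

p = 0.8, q = 0.2308

Work:
Find probabilities that make opponent indifferent:
P2 chooses q to make P1 indifferent between A and B
P1 chooses p to make P2 indifferent between X and Y
Mixed NE: P1 plays (A: 0.8, B: 0.2), P2 plays (X: 0.2308, Y: 0.7692)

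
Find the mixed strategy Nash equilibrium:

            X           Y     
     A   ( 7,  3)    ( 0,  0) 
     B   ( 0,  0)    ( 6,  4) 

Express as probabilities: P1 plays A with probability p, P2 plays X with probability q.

p = 0.5714, q = 0.4615

Work:
Find probabilities that make opponent indifferent:
P2 chooses q to make P1 indifferent between A and B
P1 chooses p to make P2 indifferent between X and Y
Mixed NE: P1 plays (A: 0.5714, B: 0.4286), P2 plays (X: 0.4615, Y: 0.5385)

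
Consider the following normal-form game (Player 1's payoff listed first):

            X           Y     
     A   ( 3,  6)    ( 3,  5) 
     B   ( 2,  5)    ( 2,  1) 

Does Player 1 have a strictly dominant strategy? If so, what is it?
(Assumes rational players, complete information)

Yes, Player 1's strictly dominant strategy is A

Work:
A strategy strictly dominates another if it gives a strictly higher payoff against every opponent action. Compare each pair of P1's strategies column-by-column:
  A vs B: [3 vs 2, 3 vs 2] → A strictly dominates B
  B vs A: [2 vs 3, 2 vs 3] → B does not strictly dominate A (column X: 2 ≤ 3)
A strictly dominates every other strategy → strictly dominant.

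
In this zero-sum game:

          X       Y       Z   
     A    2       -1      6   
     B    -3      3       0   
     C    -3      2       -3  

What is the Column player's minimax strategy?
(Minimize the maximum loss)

Column should play X, value = 2

Work:
Column player minimizes Row's maximum payoff:
Column X: max payoff to Row = 2
Column Y: max payoff to Row = 3
Column Z: max payoff to Row = 6
Minimum is 2, achieved by column X.
Minimax strategy: X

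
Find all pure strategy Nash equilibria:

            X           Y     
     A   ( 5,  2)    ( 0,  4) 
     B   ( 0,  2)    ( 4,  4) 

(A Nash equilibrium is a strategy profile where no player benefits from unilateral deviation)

Nash equilibrium: (B, Y)

Work:
Best responses:
  P1 vs X: payoffs [5, 0] → best response A (payoff 5)
  P1 vs Y: payoffs [0, 4] → best response B (payoff 4)
  P2 vs A: payoffs [2, 4] → best response Y (payoff 4)
  P2 vs B: payoffs [2, 4] → best response Y (payoff 4)
Mutual best responses: (B,Y) → Nash equilibria.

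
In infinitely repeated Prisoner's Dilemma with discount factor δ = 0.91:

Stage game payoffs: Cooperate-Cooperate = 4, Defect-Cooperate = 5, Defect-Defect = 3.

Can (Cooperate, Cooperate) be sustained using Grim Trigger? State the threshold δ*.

δ* = 0.5; since δ = 0.91 ≥ 0.5, cooperation can be sustained

Work:
For Grim Trigger:
Cooperate forever: 4/(1-δ)
Defect then punished: 5 + 3·δ/(1-δ)
Need: 4/(1-δ) ≥ 5 + 3·δ/(1-δ)
Solving: δ ≥ (T-R)/(T-P) = (5-4)/(5-3) = 0.5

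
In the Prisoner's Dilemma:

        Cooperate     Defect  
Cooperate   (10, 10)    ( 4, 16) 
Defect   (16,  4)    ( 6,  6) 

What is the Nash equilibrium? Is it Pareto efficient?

(Defect, Defect) is NE; not Pareto efficient

Work:
Defect dominates Cooperate for both players:
If P2 cooperates: Defect (16) > Cooperate (10)
If P2 defects: Defect (6) > Cooperate (4)
NE: (Defect, Defect) with payoff (6, 6)
But (Cooperate, Cooperate) = (10, 10) Pareto dominates (6, 6)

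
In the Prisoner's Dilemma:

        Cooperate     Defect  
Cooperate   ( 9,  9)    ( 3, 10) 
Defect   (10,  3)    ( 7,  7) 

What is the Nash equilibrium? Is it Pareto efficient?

(Defect, Defect) is NE; not Pareto efficient

Work:
Defect dominates Cooperate for both players:
If P2 cooperates: Defect (10) > Cooperate (9)
If P2 defects: Defect (7) > Cooperate (3)
NE: (Defect, Defect) with payoff (7, 7)
But (Cooperate, Cooperate) = (9, 9) Pareto dominates (7, 7)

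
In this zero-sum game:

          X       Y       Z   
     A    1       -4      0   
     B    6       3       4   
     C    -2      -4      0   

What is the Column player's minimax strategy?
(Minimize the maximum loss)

Column should play Y, value = 3

Work:
Column player minimizes Row's maximum payoff:
Column X: max payoff to Row = 6
Column Y: max payoff to Row = 3
Column Z: max payoff to Row = 4
Minimum is 3, achieved by column Y.
Minimax strategy: Y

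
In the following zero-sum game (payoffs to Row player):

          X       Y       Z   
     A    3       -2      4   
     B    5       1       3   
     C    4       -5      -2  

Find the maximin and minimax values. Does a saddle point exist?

Maximin = 1, Minimax = 1, Saddle: True

Work:
Row minimums: [-2, 1, -5] → maximin = 1
Column maximums: [5, 1, 4] → minimax = 1
Saddle point exists! Game value = 1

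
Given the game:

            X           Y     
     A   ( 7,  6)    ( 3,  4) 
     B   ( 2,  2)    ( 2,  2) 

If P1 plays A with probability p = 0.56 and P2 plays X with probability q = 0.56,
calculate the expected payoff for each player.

E[P1] = 3.8144, E[P2] = 3.7472

Work:
E[P1] = p·q·π₁(A,X) + p·(1-q)·π₁(A,Y) + (1-p)·q·π₁(B,X) + (1-p)·(1-q)·π₁(B,Y)
= 0.56·0.56·7 + 0.56·0.44·3 + 0.44·0.56·2 + 0.44·0.44·2
= 3.8144

E[P2] = 3.7472 (similar calculation)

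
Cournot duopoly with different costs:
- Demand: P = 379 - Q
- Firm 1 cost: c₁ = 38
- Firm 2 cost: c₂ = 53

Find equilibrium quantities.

q₁* = 118.67, q₂* = 103.67

Work:
Reaction: q₁ = (379 - 38 - q₂)/2
Reaction: q₂ = (379 - 53 - q₁)/2
Solve simultaneously:
q₁* = (379 - 2×38 + 53)/3 = 118.67
q₂* = (379 - 2×53 + 38)/3 = 103.67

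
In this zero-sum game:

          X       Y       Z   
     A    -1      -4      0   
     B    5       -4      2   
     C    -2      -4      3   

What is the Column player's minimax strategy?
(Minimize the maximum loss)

Column should play Y, value = -4

Work:
Column player minimizes Row's maximum payoff:
Column X: max payoff to Row = 5
Column Y: max payoff to Row = -4
Column Z: max payoff to Row = 3
Minimum is -4, achieved by column Y.
Minimax strategy: Y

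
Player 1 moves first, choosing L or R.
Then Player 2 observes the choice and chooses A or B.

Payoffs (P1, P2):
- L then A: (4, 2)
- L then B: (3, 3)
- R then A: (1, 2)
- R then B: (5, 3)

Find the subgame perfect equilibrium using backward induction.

P1 plays R, P2 plays B after L and B after R; Payoff (5, 3)

Work:
Backward induction:
After L: P2 chooses B → P1 gets 3
After R: P2 chooses B → P1 gets 5
P1 chooses R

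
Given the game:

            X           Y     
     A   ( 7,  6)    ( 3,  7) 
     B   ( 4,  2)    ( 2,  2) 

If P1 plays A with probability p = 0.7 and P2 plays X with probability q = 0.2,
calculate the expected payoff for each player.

E[P1] = 3.38, E[P2] = 5.36

Work:
E[P1] = p·q·π₁(A,X) + p·(1-q)·π₁(A,Y) + (1-p)·q·π₁(B,X) + (1-p)·(1-q)·π₁(B,Y)
= 0.7·0.2·7 + 0.7·0.8·3 + 0.3·0.2·4 + 0.3·0.8·2
= 3.38

E[P2] = 5.36 (similar calculation)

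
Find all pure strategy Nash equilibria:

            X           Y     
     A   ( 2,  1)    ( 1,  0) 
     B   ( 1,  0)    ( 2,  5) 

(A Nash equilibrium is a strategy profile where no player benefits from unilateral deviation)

Nash equilibrium: (A, X), (B, Y)

Work:
Best responses:
  P1 vs X: payoffs [2, 1] → best response A (payoff 2)
  P1 vs Y: payoffs [1, 2] → best response B (payoff 2)
  P2 vs A: payoffs [1, 0] → best response X (payoff 1)
  P2 vs B: payoffs [0, 5] → best response Y (payoff 5)
Mutual best responses: (A,X), (B,Y) → Nash equilibria.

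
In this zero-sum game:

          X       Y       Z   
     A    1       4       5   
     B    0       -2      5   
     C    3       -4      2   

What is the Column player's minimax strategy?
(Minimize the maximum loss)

Column should play X, value = 3

Work:
Column player minimizes Row's maximum payoff:
Column X: max payoff to Row = 3
Column Y: max payoff to Row = 4
Column Z: max payoff to Row = 5
Minimum is 3, achieved by column X.
Minimax strategy: X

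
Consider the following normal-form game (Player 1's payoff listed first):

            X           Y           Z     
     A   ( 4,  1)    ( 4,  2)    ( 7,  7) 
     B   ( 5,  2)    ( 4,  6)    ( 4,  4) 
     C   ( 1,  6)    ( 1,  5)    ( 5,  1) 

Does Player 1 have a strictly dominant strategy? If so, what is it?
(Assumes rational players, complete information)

No strictly dominant strategy exists for Player 1

Work:
A strategy strictly dominates another if it gives a strictly higher payoff against every opponent action. Compare each pair of P1's strategies column-by-column:
  A vs B: [4 vs 5, 4 vs 4, 7 vs 4] → A does not strictly dominate B (column X: 4 ≤ 5)
  A vs C: [4 vs 1, 4 vs 1, 7 vs 5] → A strictly dominates C
  B vs A: [5 vs 4, 4 vs 4, 4 vs 7] → B does not strictly dominate A (column Y: 4 ≤ 4)
  B vs C: [5 vs 1, 4 vs 1, 4 vs 5] → B does not strictly dominate C (column Z: 4 ≤ 5)
  C vs A: [1 vs 4, 1 vs 4, 5 vs 7] → C does not strictly dominate A (column X: 1 ≤ 4)
  C vs B: [1 vs 5, 1 vs 4, 5 vs 4] → C does not strictly dominate B (column X: 1 ≤ 5)
No single strategy strictly dominates all others → no strictly dominant strategy.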